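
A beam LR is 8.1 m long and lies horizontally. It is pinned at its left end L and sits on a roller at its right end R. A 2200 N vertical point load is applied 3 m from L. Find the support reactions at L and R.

L_x = 0, L_y = 1385 N, R_y = 814.8 N

Taking moments about L: R_y·8.1 − 2200·3 = 0 → R_y = 6600/8.1 = 814.815 ≈ 814.8 N.
ΣF_y = 0: L_y + 814.815 − 2200 = 0 → L_y = 1385 N.
ΣF_x = 0: no horizontal applied forces, so L_x = 0.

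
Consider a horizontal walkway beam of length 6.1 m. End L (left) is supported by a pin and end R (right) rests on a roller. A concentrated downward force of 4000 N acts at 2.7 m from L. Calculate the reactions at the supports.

L_x = 0, L_y = 2230 N, R_y = 1770 N

Moments about L: R_y·6.1 − 4000·2.7 = 0 → R_y = 10800/6.1 = 1770.49 ≈ 1770 N.
ΣF_y = 0: L_y + 1770.49 − 4000 = 0 → L_y = 2230 N.
ΣF_x = 0: no horizontal applied forces, so L_x = 0.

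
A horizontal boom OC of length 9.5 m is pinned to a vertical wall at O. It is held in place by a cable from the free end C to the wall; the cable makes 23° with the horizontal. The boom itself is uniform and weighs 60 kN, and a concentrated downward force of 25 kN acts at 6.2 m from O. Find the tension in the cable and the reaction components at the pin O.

ΣM about O: T·sin23°·9.5 − 60·4.75 − 25·6.2 = 0 → T = 440/(9.5·0.390731) = 118.536 ≈ 118.5 kN.
ΣF_x = 0: O_x − T·cos23° = 0 → O_x = 118.536 × 0.920505 = 109.1 kN.
ΣF_y = 0: O_y + T·sin23° − 60 − 25 = 0 → O_y = 85 − 118.536 × 0.390731 = 38.68 kN.

T = 118.5 kN, O_x = 109.1 kN, O_y = 38.68 kN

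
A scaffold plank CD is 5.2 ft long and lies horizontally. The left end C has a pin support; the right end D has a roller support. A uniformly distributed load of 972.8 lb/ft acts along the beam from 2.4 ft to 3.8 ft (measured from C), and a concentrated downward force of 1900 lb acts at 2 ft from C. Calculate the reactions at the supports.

C_x = 0, C_y = 1719 lb, D_y = 1543 lb

Resultant of the distributed load: 972.8 × 1.4 = 1361.92 lb at 3.1 ft from C.
Moments about C: D_y·5.2 − (972.8·1.4)·3.1 − 1900·2 = 0 → D_y = 8021.952/5.2 = 1542.68 ≈ 1543 lb.
ΣF_y = 0: C_y + 1542.68 − 972.8·1.4 − 1900 = 0 → C_y = 1719 lb.
ΣF_x = 0: no horizontal applied forces, so C_x = 0.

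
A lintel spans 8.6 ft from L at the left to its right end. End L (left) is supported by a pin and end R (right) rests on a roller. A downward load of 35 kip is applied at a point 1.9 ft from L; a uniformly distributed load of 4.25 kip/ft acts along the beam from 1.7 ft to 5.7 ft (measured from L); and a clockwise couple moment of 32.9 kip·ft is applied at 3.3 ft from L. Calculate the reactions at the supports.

Resultant of the distributed load: 4.25 × 4 = 17 kip at 3.7 ft from L.
ΣM about L: R_y·8.6 − 35·1.9 − (4.25·4)·3.7 − 32.9 = 0 → R_y = 162.3/8.6 = 18.8721 ≈ 18.87 kip.
ΣF_y = 0: L_y + 18.8721 − 35 − 4.25·4 = 0 → L_y = 33.13 kip.
ΣF_x = 0: no horizontal applied forces, so L_x = 0.

L_x = 0, L_y = 33.13 kip, R_y = 18.87 kip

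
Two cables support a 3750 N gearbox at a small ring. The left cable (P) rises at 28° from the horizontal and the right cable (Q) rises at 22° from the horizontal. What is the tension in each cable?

T_P = 4539 N, T_Q = 4322 N

ΣF_x = 0: −T_P·cos28° + T_Q·cos22° = 0 → T_Q = 0.95229·T_P.
ΣF_y = 0: T_P·sin28° + T_Q·sin22° = 3750.
Substitute: T_P·(0.469472 + 0.95229·0.374607) = 3750 → T_P = 4538.82 ≈ 4539 N.
Then T_Q = 0.95229 × 4538.82 = 4322 N.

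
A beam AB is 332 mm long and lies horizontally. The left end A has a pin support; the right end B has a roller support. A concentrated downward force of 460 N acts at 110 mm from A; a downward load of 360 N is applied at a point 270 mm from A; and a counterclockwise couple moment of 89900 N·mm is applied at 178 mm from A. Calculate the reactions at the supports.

A_x = 0, A_y = 645.6 N, B_y = 174.4 N

Taking moments about A: B_y·332 − 460·110 − 360·270 + 89900 = 0 → B_y = 57900/332 = 174.398 ≈ 174.4 N.
ΣF_y = 0: A_y + 174.398 − 460 − 360 = 0 → A_y = 645.6 N.
ΣF_x = 0: no horizontal applied forces, so A_x = 0.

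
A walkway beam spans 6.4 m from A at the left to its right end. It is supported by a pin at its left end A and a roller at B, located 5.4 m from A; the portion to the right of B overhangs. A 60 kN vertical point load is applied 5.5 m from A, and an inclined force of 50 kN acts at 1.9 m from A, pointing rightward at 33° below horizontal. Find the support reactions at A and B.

Taking moments about A: B_y·5.4 − 60·5.5 − 50·sin33°·1.9 = 0 → B_y = 381.741/5.4 = 70.6928 ≈ 70.69 kN.
ΣF_y = 0: A_y + 70.6928 − 60 − 50·sin33° = 0 → A_y = 16.54 kN.
ΣF_x = 0: A_x + 50·cos33° = 0 → A_x = -41.93 kN.

A_x = -41.93 kN, A_y = 16.54 kN, B_y = 70.69 kN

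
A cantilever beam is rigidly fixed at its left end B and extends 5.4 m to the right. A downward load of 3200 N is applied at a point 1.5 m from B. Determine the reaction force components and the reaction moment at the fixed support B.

ΣF_x = 0: B_x = 0.
ΣF_y = 0: B_y − 3200 = 0 → B_y = 3200 N.
ΣM about B: M_B − 3200·1.5 = 0 → M_B = 4800 N·m.

B_x = 0, B_y = 3200 N, M_B = 4800 N·m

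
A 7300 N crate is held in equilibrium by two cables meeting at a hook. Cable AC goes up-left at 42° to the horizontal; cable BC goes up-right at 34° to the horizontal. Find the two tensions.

ΣF_x = 0: −T_AC·cos42° + T_BC·cos34° = 0 → T_BC = 0.896395·T_AC.
ΣF_y = 0: T_AC·sin42° + T_BC·sin34° = 7300.
Substitute: T_AC·(0.669131 + 0.896395·0.559193) = 7300 → T_AC = 6237.24 ≈ 6237 N.
Then T_BC = 0.896395 × 6237.24 = 5591 N.

T_AC = 6237 N, T_BC = 5591 N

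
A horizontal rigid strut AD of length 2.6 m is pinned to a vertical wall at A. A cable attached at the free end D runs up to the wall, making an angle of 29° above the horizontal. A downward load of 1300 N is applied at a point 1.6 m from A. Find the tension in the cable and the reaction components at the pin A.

ΣM about A: T·sin29°·2.6 − 1300·1.6 = 0 → T = 2080/(2.6·0.48481) = 1650.13 ≈ 1650 N.
ΣF_x = 0: A_x − T·cos29° = 0 → A_x = 1650.13 × 0.87462 = 1443 N.
ΣF_y = 0: A_y + T·sin29° − 1300 = 0 → A_y = 1300 − 1650.13 × 0.48481 = 500.0 N.

T = 1650 N, A_x = 1443 N, A_y = 500.0 N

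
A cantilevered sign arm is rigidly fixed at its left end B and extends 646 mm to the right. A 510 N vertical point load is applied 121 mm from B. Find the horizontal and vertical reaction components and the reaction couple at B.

B_x = 0, B_y = 510.0 N, M_B = 61710 N·mm

ΣF_x = 0: B_x = 0.
ΣF_y = 0: B_y − 510 = 0 → B_y = 510.0 N.
ΣM about B: M_B − 510·121 = 0 → M_B = 61710 N·mm.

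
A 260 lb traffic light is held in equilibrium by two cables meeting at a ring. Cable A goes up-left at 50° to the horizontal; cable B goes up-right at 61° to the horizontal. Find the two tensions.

ΣF_x = 0: −T_A·cos50° + T_B·cos61° = 0 → T_B = 1.32586·T_A.
ΣF_y = 0: T_A·sin50° + T_B·sin61° = 260.
Substitute: T_A·(0.766044 + 1.32586·0.87462) = 260 → T_A = 135.018 ≈ 135.0 lb.
Then T_B = 1.32586 × 135.018 = 179.0 lb.

T_A = 135.0 lb, T_B = 179.0 lb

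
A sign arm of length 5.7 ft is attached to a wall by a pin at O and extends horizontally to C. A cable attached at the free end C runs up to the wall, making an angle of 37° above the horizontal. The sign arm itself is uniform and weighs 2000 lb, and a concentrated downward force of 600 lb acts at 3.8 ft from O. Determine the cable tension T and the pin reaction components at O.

T = 2326 lb, O_x = 1858 lb, O_y = 1200 lb

ΣM about O: T·sin37°·5.7 − 2000·2.85 − 600·3.8 = 0 → T = 7980/(5.7·0.601815) = 2326.3 ≈ 2326 lb.
ΣF_x = 0: O_x − T·cos37° = 0 → O_x = 2326.3 × 0.798636 = 1858 lb.
ΣF_y = 0: O_y + T·sin37° − 2000 − 600 = 0 → O_y = 2600 − 2326.3 × 0.601815 = 1200 lb.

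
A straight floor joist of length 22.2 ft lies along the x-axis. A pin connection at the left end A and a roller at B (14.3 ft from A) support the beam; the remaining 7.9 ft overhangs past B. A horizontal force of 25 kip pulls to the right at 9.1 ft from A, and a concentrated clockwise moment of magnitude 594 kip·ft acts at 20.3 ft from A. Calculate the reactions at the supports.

A_x = -25.00 kip, A_y = -41.54 kip, B_y = 41.54 kip

Moments about A: B_y·14.3 − 594 = 0 → B_y = 594/14.3 = 41.5385 ≈ 41.54 kip.
ΣF_y = 0: A_y + 41.5385  = 0 → A_y = -41.54 kip.
ΣF_x = 0: A_x + 25 = 0 → A_x = -25.00 kip.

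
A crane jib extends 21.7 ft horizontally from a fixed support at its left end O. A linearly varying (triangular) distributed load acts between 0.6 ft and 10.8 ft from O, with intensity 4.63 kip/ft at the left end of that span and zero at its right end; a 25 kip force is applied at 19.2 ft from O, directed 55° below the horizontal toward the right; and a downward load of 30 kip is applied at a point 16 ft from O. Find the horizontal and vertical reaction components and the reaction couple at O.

Resultant of the triangular load: ½ × 4.63 × 10.2 = 23.613 kip, acting at 4 ft from O (one-third of the span from the peak).
ΣF_x = 0: O_x + 25·cos55° = 0 → O_x = -14.34 kip.
ΣF_y = 0: O_y − ½·4.63·10.2 − 25·sin55° − 30 = 0 → O_y = 74.09 kip.
ΣM about O: M_O − (½·4.63·10.2)·4 − 25·sin55°·19.2 − 30·16 = 0 → M_O = 967.6 kip·ft.

O_x = -14.34 kip, O_y = 74.09 kip, M_O = 967.6 kip·ft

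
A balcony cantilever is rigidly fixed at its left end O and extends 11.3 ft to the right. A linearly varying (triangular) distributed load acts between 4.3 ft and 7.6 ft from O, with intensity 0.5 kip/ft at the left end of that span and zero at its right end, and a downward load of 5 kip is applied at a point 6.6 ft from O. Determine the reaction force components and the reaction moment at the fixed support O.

Resultant of the triangular load: ½ × 0.5 × 3.3 = 0.825 kip, acting at 5.4 ft from O (one-third of the span from the peak).
ΣF_x = 0: O_x = 0.
ΣF_y = 0: O_y − ½·0.5·3.3 − 5 = 0 → O_y = 5.825 kip.
ΣM about O: M_O − (½·0.5·3.3)·5.4 − 5·6.6 = 0 → M_O = 37.45 kip·ft.

O_x = 0, O_y = 5.825 kip, M_O = 37.45 kip·ft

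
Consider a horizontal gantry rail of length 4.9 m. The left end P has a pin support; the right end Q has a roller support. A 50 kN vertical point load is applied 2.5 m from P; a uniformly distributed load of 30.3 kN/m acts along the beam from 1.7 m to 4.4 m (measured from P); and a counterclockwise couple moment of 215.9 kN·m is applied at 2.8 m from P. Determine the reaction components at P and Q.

Resultant of the distributed load: 30.3 × 2.7 = 81.81 kN at 3.05 m from P.
Moments about P: Q_y·4.9 − 50·2.5 − (30.3·2.7)·3.05 + 215.9 = 0 → Q_y = 158.6205/4.9 = 32.3715 ≈ 32.37 kN.
ΣF_y = 0: P_y + 32.3715 − 50 − 30.3·2.7 = 0 → P_y = 99.44 kN.
ΣF_x = 0: no horizontal applied forces, so P_x = 0.

P_x = 0, P_y = 99.44 kN, Q_y = 32.37 kN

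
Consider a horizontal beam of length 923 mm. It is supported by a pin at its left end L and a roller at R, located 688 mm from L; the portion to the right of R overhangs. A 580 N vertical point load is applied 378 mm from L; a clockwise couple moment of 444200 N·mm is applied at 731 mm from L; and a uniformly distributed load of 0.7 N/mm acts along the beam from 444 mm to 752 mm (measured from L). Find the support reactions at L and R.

L_x = 0, L_y = -356.1 N, R_y = 1152 N

Resultant of the distributed load: 0.7 × 308 = 215.6 N at 598 mm from L.
Taking moments about L: R_y·688 − 580·378 − 444200 − (0.7·308)·598 = 0 → R_y = 792368.8/688 = 1151.7 ≈ 1152 N.
ΣF_y = 0: L_y + 1151.7 − 580 − 0.7·308 = 0 → L_y = -356.1 N.
ΣF_x = 0: no horizontal applied forces, so L_x = 0.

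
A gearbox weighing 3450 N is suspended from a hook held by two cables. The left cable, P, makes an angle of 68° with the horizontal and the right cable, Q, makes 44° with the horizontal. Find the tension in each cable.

T_P = 2677 N, T_Q = 1394 N

ΣF_x = 0: −T_P·cos68° + T_Q·cos44° = 0 → T_Q = 0.520764·T_P.
ΣF_y = 0: T_P·sin68° + T_Q·sin44° = 3450.
Substitute: T_P·(0.927184 + 0.520764·0.694658) = 3450 → T_P = 2676.62 ≈ 2677 N.
Then T_Q = 0.520764 × 2676.62 = 1394 N.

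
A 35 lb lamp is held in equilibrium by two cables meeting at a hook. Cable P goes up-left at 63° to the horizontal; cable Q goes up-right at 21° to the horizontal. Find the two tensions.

ΣF_x = 0: −T_P·cos63° + T_Q·cos21° = 0 → T_Q = 0.48629·T_P.
ΣF_y = 0: T_P·sin63° + T_Q·sin21° = 35.
Substitute: T_P·(0.891007 + 0.48629·0.358368) = 35 → T_P = 32.8553 ≈ 32.86 lb.
Then T_Q = 0.48629 × 32.8553 = 15.98 lb.

T_P = 32.86 lb, T_Q = 15.98 lb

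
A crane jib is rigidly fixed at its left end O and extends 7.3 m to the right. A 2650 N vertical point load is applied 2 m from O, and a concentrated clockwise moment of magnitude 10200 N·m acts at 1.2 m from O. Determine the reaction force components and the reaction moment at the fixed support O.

ΣF_x = 0: O_x = 0.
ΣF_y = 0: O_y − 2650 = 0 → O_y = 2650 N.
ΣM about O: M_O − 2650·2 − 10200 = 0 → M_O = 15500 N·m.

O_x = 0, O_y = 2650 N, M_O = 15500 N·m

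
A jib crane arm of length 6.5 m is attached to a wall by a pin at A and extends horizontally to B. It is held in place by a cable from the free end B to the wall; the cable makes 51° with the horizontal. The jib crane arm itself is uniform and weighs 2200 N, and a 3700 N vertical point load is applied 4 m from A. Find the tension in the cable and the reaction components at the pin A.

T = 4345 N, A_x = 2735 N, A_y = 2523 N

ΣM about A: T·sin51°·6.5 − 2200·3.25 − 3700·4 = 0 → T = 21950/(6.5·0.777146) = 4345.29 ≈ 4345 N.
ΣF_x = 0: A_x − T·cos51° = 0 → A_x = 4345.29 × 0.62932 = 2735 N.
ΣF_y = 0: A_y + T·sin51° − 2200 − 3700 = 0 → A_y = 5900 − 4345.29 × 0.777146 = 2523 N.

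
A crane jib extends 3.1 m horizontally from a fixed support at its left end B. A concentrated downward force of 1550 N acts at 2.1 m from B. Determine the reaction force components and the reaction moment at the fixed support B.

B_x = 0, B_y = 1550 N, M_B = 3255 N·m

ΣF_x = 0: B_x = 0.
ΣF_y = 0: B_y − 1550 = 0 → B_y = 1550 N.
ΣM about B: M_B − 1550·2.1 = 0 → M_B = 3255 N·m.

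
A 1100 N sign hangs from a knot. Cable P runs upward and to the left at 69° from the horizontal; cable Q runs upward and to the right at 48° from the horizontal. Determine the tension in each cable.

T_P = 826.1 N, T_Q = 442.4 N

ΣF_x = 0: −T_P·cos69° + T_Q·cos48° = 0 → T_Q = 0.535572·T_P.
ΣF_y = 0: T_P·sin69° + T_Q·sin48° = 1100.
Substitute: T_P·(0.93358 + 0.535572·0.743145) = 1100 → T_P = 826.082 ≈ 826.1 N.
Then T_Q = 0.535572 × 826.082 = 442.4 N.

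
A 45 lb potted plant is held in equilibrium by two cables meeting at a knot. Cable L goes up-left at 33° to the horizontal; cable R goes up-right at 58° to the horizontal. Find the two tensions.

T_L = 23.85 lb, T_R = 37.75 lb

ΣF_x = 0: −T_L·cos33° + T_R·cos58° = 0 → T_R = 1.58264·T_L.
ΣF_y = 0: T_L·sin33° + T_R·sin58° = 45.
Substitute: T_L·(0.544639 + 1.58264·0.848048) = 45 → T_L = 23.85 lb.
Then T_R = 1.58264 × 23.85 = 37.75 lb.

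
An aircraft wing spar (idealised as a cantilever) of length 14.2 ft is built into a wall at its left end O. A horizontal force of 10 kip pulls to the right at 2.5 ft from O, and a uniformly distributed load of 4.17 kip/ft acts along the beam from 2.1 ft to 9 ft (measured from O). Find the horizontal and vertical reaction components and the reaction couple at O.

O_x = -10.00 kip, O_y = 28.77 kip, M_O = 159.7 kip·ft

Resultant of the distributed load: 4.17 × 6.9 = 28.773 kip at 5.55 ft from O.
ΣF_x = 0: O_x + 10 = 0 → O_x = -10.00 kip.
ΣF_y = 0: O_y − 4.17·6.9 = 0 → O_y = 28.77 kip.
ΣM about O: M_O − (4.17·6.9)·5.55 = 0 → M_O = 159.7 kip·ft.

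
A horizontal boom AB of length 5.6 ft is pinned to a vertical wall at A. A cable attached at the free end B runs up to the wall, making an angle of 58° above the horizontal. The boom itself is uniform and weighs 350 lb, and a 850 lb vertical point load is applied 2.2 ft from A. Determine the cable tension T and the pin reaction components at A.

T = 600.1 lb, A_x = 318.0 lb, A_y = 691.1 lb

ΣM about A: T·sin58°·5.6 − 350·2.8 − 850·2.2 = 0 → T = 2850/(5.6·0.848048) = 600.118 ≈ 600.1 lb.
ΣF_x = 0: A_x − T·cos58° = 0 → A_x = 600.118 × 0.529919 = 318.0 lb.
ΣF_y = 0: A_y + T·sin58° − 350 − 850 = 0 → A_y = 1200 − 600.118 × 0.848048 = 691.1 lb.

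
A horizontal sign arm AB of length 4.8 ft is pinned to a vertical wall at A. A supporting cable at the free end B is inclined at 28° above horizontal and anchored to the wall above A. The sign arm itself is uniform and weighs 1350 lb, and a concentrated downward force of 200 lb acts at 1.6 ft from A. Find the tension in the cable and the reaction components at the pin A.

ΣM about A: T·sin28°·4.8 − 1350·2.4 − 200·1.6 = 0 → T = 3560/(4.8·0.469472) = 1579.79 ≈ 1580 lb.
ΣF_x = 0: A_x − T·cos28° = 0 → A_x = 1579.79 × 0.882948 = 1395 lb.
ΣF_y = 0: A_y + T·sin28° − 1350 − 200 = 0 → A_y = 1550 − 1579.79 × 0.469472 = 808.3 lb.

T = 1580 lb, A_x = 1395 lb, A_y = 808.3 lb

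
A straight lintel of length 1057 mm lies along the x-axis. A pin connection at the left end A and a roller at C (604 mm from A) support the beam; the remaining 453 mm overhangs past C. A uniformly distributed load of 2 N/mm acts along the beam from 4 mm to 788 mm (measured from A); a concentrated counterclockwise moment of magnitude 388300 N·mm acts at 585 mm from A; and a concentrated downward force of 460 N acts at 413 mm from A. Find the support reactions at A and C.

Resultant of the distributed load: 2 × 784 = 1568 N at 396 mm from A.
Taking moments about A: C_y·604 − (2·784)·396 + 388300 − 460·413 = 0 → C_y = 422608/604 = 699.682 ≈ 699.7 N.
ΣF_y = 0: A_y + 699.682 − 2·784 − 460 = 0 → A_y = 1328 N.
ΣF_x = 0: no horizontal applied forces, so A_x = 0.

A_x = 0, A_y = 1328 N, C_y = 699.7 N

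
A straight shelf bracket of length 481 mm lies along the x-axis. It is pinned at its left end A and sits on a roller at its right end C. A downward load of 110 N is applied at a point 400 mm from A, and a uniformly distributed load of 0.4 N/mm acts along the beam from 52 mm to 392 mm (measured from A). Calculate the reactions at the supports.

A_x = 0, A_y = 91.75 N, C_y = 154.2 N

Resultant of the distributed load: 0.4 × 340 = 136 N at 222 mm from A.
ΣM about A: C_y·481 − 110·400 − (0.4·340)·222 = 0 → C_y = 74192/481 = 154.245 ≈ 154.2 N.
ΣF_y = 0: A_y + 154.245 − 110 − 0.4·340 = 0 → A_y = 91.75 N.
ΣF_x = 0: no horizontal applied forces, so A_x = 0.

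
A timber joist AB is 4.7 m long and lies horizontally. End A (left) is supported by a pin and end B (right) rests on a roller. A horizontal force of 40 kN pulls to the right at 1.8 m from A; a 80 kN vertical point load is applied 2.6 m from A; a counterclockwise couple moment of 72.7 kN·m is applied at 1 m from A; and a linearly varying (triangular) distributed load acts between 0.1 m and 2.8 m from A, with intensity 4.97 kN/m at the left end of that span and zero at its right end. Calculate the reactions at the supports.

A_x = -40.00 kN, A_y = 56.49 kN, B_y = 30.21 kN

Resultant of the triangular load: ½ × 4.97 × 2.7 = 6.7095 kN, acting at 1 m from A (one-third of the span from the peak).
ΣM about A: B_y·4.7 − 80·2.6 + 72.7 − (½·4.97·2.7)·1 = 0 → B_y = 142.0095/4.7 = 30.2148 ≈ 30.21 kN.
ΣF_y = 0: A_y + 30.2148 − 80 − ½·4.97·2.7 = 0 → A_y = 56.49 kN.
ΣF_x = 0: A_x + 40 = 0 → A_x = -40.00 kN.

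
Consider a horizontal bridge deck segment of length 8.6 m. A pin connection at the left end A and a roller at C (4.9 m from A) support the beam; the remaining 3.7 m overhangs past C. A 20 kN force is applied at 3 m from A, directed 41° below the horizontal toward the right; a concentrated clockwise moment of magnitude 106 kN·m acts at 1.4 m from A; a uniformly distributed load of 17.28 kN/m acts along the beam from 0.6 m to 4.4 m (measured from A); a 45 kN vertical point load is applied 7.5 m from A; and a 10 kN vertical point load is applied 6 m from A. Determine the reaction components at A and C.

Resultant of the distributed load: 17.28 × 3.8 = 65.664 kN at 2.5 m from A.
Moments about A: C_y·4.9 − 20·sin41°·3 − 106 − (17.28·3.8)·2.5 − 45·7.5 − 10·6 = 0 → C_y = 707.024/4.9 = 144.291 ≈ 144.3 kN.
ΣF_y = 0: A_y + 144.291 − 20·sin41° − 17.28·3.8 − 45 − 10 = 0 → A_y = -10.51 kN.
ΣF_x = 0: A_x + 20·cos41° = 0 → A_x = -15.09 kN.

A_x = -15.09 kN, A_y = -10.51 kN, C_y = 144.3 kN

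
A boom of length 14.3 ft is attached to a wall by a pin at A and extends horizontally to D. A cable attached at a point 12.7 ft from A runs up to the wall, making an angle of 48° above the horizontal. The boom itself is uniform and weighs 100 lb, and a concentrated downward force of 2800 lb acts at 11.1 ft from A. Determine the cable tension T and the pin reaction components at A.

T = 3369 lb, A_x = 2254 lb, A_y = 396.5 lb

ΣM about A: T·sin48°·12.7 − 100·7.15 − 2800·11.1 = 0 → T = 31795/(12.7·0.743145) = 3368.85 ≈ 3369 lb.
ΣF_x = 0: A_x − T·cos48° = 0 → A_x = 3368.85 × 0.669131 = 2254 lb.
ΣF_y = 0: A_y + T·sin48° − 100 − 2800 = 0 → A_y = 2900 − 3368.85 × 0.743145 = 396.5 lb.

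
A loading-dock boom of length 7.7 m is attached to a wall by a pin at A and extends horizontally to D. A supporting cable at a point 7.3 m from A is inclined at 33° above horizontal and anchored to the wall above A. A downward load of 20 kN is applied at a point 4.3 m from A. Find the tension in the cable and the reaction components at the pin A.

ΣM about A: T·sin33°·7.3 − 20·4.3 = 0 → T = 86/(7.3·0.544639) = 21.6305 ≈ 21.63 kN.
ΣF_x = 0: A_x − T·cos33° = 0 → A_x = 21.6305 × 0.838671 = 18.14 kN.
ΣF_y = 0: A_y + T·sin33° − 20 = 0 → A_y = 20 − 21.6305 × 0.544639 = 8.219 kN.

T = 21.63 kN, A_x = 18.14 kN, A_y = 8.219 kN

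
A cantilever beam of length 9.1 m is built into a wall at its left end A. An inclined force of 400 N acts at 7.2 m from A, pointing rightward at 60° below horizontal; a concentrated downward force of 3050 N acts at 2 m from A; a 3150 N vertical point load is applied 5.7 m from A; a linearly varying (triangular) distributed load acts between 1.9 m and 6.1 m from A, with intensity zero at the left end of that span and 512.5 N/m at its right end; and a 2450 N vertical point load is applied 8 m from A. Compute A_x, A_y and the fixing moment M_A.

A_x = -200.0 N, A_y = 10070 N, M_A = 51210 N·m

Resultant of the triangular load: ½ × 512.5 × 4.2 = 1076.25 N, acting at 4.7 m from A (one-third of the span from the peak).
ΣF_x = 0: A_x + 400·cos60° = 0 → A_x = -200.0 N.
ΣF_y = 0: A_y − 400·sin60° − 3050 − 3150 − ½·512.5·4.2 − 2450 = 0 → A_y = 10070 N.
ΣM about A: M_A − 400·sin60°·7.2 − 3050·2 − 3150·5.7 − (½·512.5·4.2)·4.7 − 2450·8 = 0 → M_A = 51210 N·m.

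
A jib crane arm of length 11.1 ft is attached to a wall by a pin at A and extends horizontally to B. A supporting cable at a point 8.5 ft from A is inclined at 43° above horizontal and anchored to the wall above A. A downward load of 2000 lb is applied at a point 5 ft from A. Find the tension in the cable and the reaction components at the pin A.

T = 1725 lb, A_x = 1262 lb, A_y = 823.5 lb

ΣM about A: T·sin43°·8.5 − 2000·5 = 0 → T = 10000/(8.5·0.681998) = 1725.04 ≈ 1725 lb.
ΣF_x = 0: A_x − T·cos43° = 0 → A_x = 1725.04 × 0.731354 = 1262 lb.
ΣF_y = 0: A_y + T·sin43° − 2000 = 0 → A_y = 2000 − 1725.04 × 0.681998 = 823.5 lb.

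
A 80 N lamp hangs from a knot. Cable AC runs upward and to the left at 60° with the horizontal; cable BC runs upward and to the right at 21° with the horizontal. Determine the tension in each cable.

ΣF_x = 0: −T_AC·cos60° + T_BC·cos21° = 0 → T_BC = 0.535572·T_AC.
ΣF_y = 0: T_AC·sin60° + T_BC·sin21° = 80.
Substitute: T_AC·(0.866025 + 0.535572·0.358368) = 80 → T_AC = 75.6174 ≈ 75.62 N.
Then T_BC = 0.535572 × 75.6174 = 40.50 N.

T_AC = 75.62 N, T_BC = 40.50 N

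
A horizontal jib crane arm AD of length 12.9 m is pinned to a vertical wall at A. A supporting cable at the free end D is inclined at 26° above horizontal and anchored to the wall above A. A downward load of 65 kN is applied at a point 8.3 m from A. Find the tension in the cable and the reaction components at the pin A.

ΣM about A: T·sin26°·12.9 − 65·8.3 = 0 → T = 539.5/(12.9·0.438371) = 95.4025 ≈ 95.40 kN.
ΣF_x = 0: A_x − T·cos26° = 0 → A_x = 95.4025 × 0.898794 = 85.75 kN.
ΣF_y = 0: A_y + T·sin26° − 65 = 0 → A_y = 65 − 95.4025 × 0.438371 = 23.18 kN.

T = 95.40 kN, A_x = 85.75 kN, A_y = 23.18 kN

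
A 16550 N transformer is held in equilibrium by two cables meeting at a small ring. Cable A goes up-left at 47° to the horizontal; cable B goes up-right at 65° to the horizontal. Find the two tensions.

T_A = 7544 N, T_B = 12170 N

ΣF_x = 0: −T_A·cos47° + T_B·cos65° = 0 → T_B = 1.61375·T_A.
ΣF_y = 0: T_A·sin47° + T_B·sin65° = 16550.
Substitute: T_A·(0.731354 + 1.61375·0.906308) = 16550 → T_A = 7543.61 ≈ 7544 N.
Then T_B = 1.61375 × 7543.61 = 12170 N.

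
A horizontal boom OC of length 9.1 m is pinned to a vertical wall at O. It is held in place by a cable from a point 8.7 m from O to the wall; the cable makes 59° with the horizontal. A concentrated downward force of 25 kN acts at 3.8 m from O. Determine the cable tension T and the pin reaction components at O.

T = 12.74 kN, O_x = 6.561 kN, O_y = 14.08 kN

ΣM about O: T·sin59°·8.7 − 25·3.8 = 0 → T = 95/(8.7·0.857167) = 12.7391 ≈ 12.74 kN.
ΣF_x = 0: O_x − T·cos59° = 0 → O_x = 12.7391 × 0.515038 = 6.561 kN.
ΣF_y = 0: O_y + T·sin59° − 25 = 0 → O_y = 25 − 12.7391 × 0.857167 = 14.08 kN.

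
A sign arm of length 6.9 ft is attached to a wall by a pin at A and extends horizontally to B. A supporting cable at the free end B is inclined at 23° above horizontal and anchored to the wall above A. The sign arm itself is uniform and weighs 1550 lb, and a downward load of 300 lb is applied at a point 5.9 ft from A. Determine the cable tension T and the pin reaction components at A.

ΣM about A: T·sin23°·6.9 − 1550·3.45 − 300·5.9 = 0 → T = 7117.5/(6.9·0.390731) = 2639.98 ≈ 2640 lb.
ΣF_x = 0: A_x − T·cos23° = 0 → A_x = 2639.98 × 0.920505 = 2430 lb.
ΣF_y = 0: A_y + T·sin23° − 1550 − 300 = 0 → A_y = 1850 − 2639.98 × 0.390731 = 818.5 lb.

T = 2640 lb, A_x = 2430 lb, A_y = 818.5 lb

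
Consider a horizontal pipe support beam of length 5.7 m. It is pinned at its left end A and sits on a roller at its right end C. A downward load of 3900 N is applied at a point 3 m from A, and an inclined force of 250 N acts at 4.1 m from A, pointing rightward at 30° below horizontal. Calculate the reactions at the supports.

A_x = -216.5 N, A_y = 1882 N, C_y = 2143 N

ΣM about A: C_y·5.7 − 3900·3 − 250·sin30°·4.1 = 0 → C_y = 12212.5/5.7 = 2142.54 ≈ 2143 N.
ΣF_y = 0: A_y + 2142.54 − 3900 − 250·sin30° = 0 → A_y = 1882 N.
ΣF_x = 0: A_x + 250·cos30° = 0 → A_x = -216.5 N.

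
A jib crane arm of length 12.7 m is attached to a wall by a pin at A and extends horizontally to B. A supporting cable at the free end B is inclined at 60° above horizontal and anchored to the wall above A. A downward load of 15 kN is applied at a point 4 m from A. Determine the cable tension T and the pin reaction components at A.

ΣM about A: T·sin60°·12.7 − 15·4 = 0 → T = 60/(12.7·0.866025) = 5.45528 ≈ 5.455 kN.
ΣF_x = 0: A_x − T·cos60° = 0 → A_x = 5.45528 × 0.5 = 2.728 kN.
ΣF_y = 0: A_y + T·sin60° − 15 = 0 → A_y = 15 − 5.45528 × 0.866025 = 10.28 kN.

T = 5.455 kN, A_x = 2.728 kN, A_y = 10.28 kN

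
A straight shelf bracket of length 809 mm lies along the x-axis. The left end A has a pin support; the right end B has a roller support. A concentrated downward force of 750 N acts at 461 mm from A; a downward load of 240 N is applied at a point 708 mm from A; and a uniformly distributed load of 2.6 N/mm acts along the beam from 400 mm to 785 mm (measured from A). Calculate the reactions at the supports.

Resultant of the distributed load: 2.6 × 385 = 1001 N at 592.5 mm from A.
Moments about A: B_y·809 − 750·461 − 240·708 − (2.6·385)·592.5 = 0 → B_y = 1108762.5/809 = 1370.53 ≈ 1371 N.
ΣF_y = 0: A_y + 1370.53 − 750 − 240 − 2.6·385 = 0 → A_y = 620.5 N.
ΣF_x = 0: no horizontal applied forces, so A_x = 0.

A_x = 0, A_y = 620.5 N, B_y = 1371 N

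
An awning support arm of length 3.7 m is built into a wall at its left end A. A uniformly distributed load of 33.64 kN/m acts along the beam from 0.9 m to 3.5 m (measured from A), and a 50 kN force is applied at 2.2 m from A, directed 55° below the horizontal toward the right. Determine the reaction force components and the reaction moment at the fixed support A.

A_x = -28.68 kN, A_y = 128.4 kN, M_A = 282.5 kN·m

Resultant of the distributed load: 33.64 × 2.6 = 87.464 kN at 2.2 m from A.
ΣF_x = 0: A_x + 50·cos55° = 0 → A_x = -28.68 kN.
ΣF_y = 0: A_y − 33.64·2.6 − 50·sin55° = 0 → A_y = 128.4 kN.
ΣM about A: M_A − (33.64·2.6)·2.2 − 50·sin55°·2.2 = 0 → M_A = 282.5 kN·m.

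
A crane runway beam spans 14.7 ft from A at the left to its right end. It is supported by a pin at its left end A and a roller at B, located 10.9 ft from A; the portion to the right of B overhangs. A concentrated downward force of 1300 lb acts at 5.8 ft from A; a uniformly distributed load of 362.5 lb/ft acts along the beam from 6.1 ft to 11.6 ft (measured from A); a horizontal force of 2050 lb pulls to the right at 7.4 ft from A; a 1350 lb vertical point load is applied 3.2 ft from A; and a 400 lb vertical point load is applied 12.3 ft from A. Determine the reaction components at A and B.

A_x = -2050 lb, A_y = 1886 lb, B_y = 3158 lb

Resultant of the distributed load: 362.5 × 5.5 = 1993.75 lb at 8.85 ft from A.
ΣM about A: B_y·10.9 − 1300·5.8 − (362.5·5.5)·8.85 − 1350·3.2 − 400·12.3 = 0 → B_y = 34424.6875/10.9 = 3158.23 ≈ 3158 lb.
ΣF_y = 0: A_y + 3158.23 − 1300 − 362.5·5.5 − 1350 − 400 = 0 → A_y = 1886 lb.
ΣF_x = 0: A_x + 2050 = 0 → A_x = -2050 lb.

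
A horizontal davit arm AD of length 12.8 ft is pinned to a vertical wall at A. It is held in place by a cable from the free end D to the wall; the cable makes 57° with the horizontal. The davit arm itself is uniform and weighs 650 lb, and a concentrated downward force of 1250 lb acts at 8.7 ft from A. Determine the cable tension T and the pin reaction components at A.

T = 1401 lb, A_x = 762.8 lb, A_y = 725.4 lb

ΣM about A: T·sin57°·12.8 − 650·6.4 − 1250·8.7 = 0 → T = 15035/(12.8·0.838671) = 1400.56 ≈ 1401 lb.
ΣF_x = 0: A_x − T·cos57° = 0 → A_x = 1400.56 × 0.544639 = 762.8 lb.
ΣF_y = 0: A_y + T·sin57° − 650 − 1250 = 0 → A_y = 1900 − 1400.56 × 0.838671 = 725.4 lb.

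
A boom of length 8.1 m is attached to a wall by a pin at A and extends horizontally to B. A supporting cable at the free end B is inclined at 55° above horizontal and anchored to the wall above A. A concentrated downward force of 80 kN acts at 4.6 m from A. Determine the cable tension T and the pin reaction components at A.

T = 55.46 kN, A_x = 31.81 kN, A_y = 34.57 kN

ΣM about A: T·sin55°·8.1 − 80·4.6 = 0 → T = 368/(8.1·0.819152) = 55.4624 ≈ 55.46 kN.
ΣF_x = 0: A_x − T·cos55° = 0 → A_x = 55.4624 × 0.573576 = 31.81 kN.
ΣF_y = 0: A_y + T·sin55° − 80 = 0 → A_y = 80 − 55.4624 × 0.819152 = 34.57 kN.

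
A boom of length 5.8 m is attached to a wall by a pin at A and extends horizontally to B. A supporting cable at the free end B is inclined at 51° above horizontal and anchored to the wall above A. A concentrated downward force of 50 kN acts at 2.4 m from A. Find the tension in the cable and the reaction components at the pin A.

ΣM about A: T·sin51°·5.8 − 50·2.4 = 0 → T = 120/(5.8·0.777146) = 26.6226 ≈ 26.62 kN.
ΣF_x = 0: A_x − T·cos51° = 0 → A_x = 26.6226 × 0.62932 = 16.75 kN.
ΣF_y = 0: A_y + T·sin51° − 50 = 0 → A_y = 50 − 26.6226 × 0.777146 = 29.31 kN.

T = 26.62 kN, A_x = 16.75 kN, A_y = 29.31 kN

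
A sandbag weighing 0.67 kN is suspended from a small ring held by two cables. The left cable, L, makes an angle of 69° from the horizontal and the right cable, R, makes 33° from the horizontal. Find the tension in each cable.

T_L = 0.5745 kN, T_R = 0.2455 kN

ΣF_x = 0: −T_L·cos69° + T_R·cos33° = 0 → T_R = 0.427305·T_L.
ΣF_y = 0: T_L·sin69° + T_R·sin33° = 0.67.
Substitute: T_L·(0.93358 + 0.427305·0.544639) = 0.67 → T_L = 0.574463 ≈ 0.5745 kN.
Then T_R = 0.427305 × 0.574463 = 0.2455 kN.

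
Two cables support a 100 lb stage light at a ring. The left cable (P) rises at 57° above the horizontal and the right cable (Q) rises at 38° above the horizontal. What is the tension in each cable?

ΣF_x = 0: −T_P·cos57° + T_Q·cos38° = 0 → T_Q = 0.691157·T_P.
ΣF_y = 0: T_P·sin57° + T_Q·sin38° = 100.
Substitute: T_P·(0.838671 + 0.691157·0.615661) = 100 → T_P = 79.1021 ≈ 79.10 lb.
Then T_Q = 0.691157 × 79.1021 = 54.67 lb.

T_P = 79.10 lb, T_Q = 54.67 lb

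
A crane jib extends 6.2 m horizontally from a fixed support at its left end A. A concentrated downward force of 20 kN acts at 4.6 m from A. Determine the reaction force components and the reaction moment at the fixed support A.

A_x = 0, A_y = 20.00 kN, M_A = 92.00 kN·m

ΣF_x = 0: A_x = 0.
ΣF_y = 0: A_y − 20 = 0 → A_y = 20.00 kN.
ΣM about A: M_A − 20·4.6 = 0 → M_A = 92.00 kN·m.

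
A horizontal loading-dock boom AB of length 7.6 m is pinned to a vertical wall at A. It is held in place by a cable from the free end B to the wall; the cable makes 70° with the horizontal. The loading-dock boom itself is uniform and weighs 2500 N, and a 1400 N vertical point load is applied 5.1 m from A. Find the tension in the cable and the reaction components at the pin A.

T = 2330 N, A_x = 796.9 N, A_y = 1711 N

ΣM about A: T·sin70°·7.6 − 2500·3.8 − 1400·5.1 = 0 → T = 16640/(7.6·0.939693) = 2329.99 ≈ 2330 N.
ΣF_x = 0: A_x − T·cos70° = 0 → A_x = 2329.99 × 0.34202 = 796.9 N.
ΣF_y = 0: A_y + T·sin70° − 2500 − 1400 = 0 → A_y = 3900 − 2329.99 × 0.939693 = 1711 N.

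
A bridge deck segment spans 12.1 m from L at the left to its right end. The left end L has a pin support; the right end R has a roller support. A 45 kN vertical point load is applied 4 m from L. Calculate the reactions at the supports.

L_x = 0, L_y = 30.12 kN, R_y = 14.88 kN

ΣM about L: R_y·12.1 − 45·4 = 0 → R_y = 180/12.1 = 14.876 ≈ 14.88 kN.
ΣF_y = 0: L_y + 14.876 − 45 = 0 → L_y = 30.12 kN.
ΣF_x = 0: no horizontal applied forces, so L_x = 0.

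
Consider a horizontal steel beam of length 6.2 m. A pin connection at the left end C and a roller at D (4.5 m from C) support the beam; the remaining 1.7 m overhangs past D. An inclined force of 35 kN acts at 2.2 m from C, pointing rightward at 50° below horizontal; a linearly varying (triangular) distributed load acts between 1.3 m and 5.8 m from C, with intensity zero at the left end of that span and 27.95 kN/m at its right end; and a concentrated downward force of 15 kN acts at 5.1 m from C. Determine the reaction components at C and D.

Resultant of the triangular load: ½ × 27.95 × 4.5 = 62.8875 kN, acting at 4.3 m from C (one-third of the span from the peak).
Taking moments about C: D_y·4.5 − 35·sin50°·2.2 − (½·27.95·4.5)·4.3 − 15·5.1 = 0 → D_y = 405.902/4.5 = 90.2004 ≈ 90.20 kN.
ΣF_y = 0: C_y + 90.2004 − 35·sin50° − ½·27.95·4.5 − 15 = 0 → C_y = 14.50 kN.
ΣF_x = 0: C_x + 35·cos50° = 0 → C_x = -22.50 kN.

C_x = -22.50 kN, C_y = 14.50 kN, D_y = 90.20 kN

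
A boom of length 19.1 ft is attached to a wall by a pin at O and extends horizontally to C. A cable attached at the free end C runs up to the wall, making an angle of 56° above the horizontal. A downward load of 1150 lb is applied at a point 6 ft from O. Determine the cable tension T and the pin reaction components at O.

ΣM about O: T·sin56°·19.1 − 1150·6 = 0 → T = 6900/(19.1·0.829038) = 435.754 ≈ 435.8 lb.
ΣF_x = 0: O_x − T·cos56° = 0 → O_x = 435.754 × 0.559193 = 243.7 lb.
ΣF_y = 0: O_y + T·sin56° − 1150 = 0 → O_y = 1150 − 435.754 × 0.829038 = 788.7 lb.

T = 435.8 lb, O_x = 243.7 lb, O_y = 788.7 lb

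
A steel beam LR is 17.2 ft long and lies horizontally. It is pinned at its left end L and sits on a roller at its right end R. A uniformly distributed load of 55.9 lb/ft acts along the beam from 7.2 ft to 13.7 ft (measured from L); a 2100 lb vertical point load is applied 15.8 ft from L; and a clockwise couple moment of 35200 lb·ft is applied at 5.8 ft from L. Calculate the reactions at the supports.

L_x = 0, L_y = -1733 lb, R_y = 4196 lb

Resultant of the distributed load: 55.9 × 6.5 = 363.35 lb at 10.45 ft from L.
Taking moments about L: R_y·17.2 − (55.9·6.5)·10.45 − 2100·15.8 − 35200 = 0 → R_y = 72177.0075/17.2 = 4196.34 ≈ 4196 lb.
ΣF_y = 0: L_y + 4196.34 − 55.9·6.5 − 2100 = 0 → L_y = -1733 lb.
ΣF_x = 0: no horizontal applied forces, so L_x = 0.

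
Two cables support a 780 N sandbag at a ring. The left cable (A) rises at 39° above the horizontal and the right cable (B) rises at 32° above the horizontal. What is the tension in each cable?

T_A = 699.6 N, T_B = 641.1 N

ΣF_x = 0: −T_A·cos39° + T_B·cos32° = 0 → T_B = 0.916394·T_A.
ΣF_y = 0: T_A·sin39° + T_B·sin32° = 780.
Substitute: T_A·(0.62932 + 0.916394·0.529919) = 780 → T_A = 699.593 ≈ 699.6 N.
Then T_B = 0.916394 × 699.593 = 641.1 N.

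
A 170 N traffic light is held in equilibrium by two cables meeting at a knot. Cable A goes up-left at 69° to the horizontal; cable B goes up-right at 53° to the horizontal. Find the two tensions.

ΣF_x = 0: −T_A·cos69° + T_B·cos53° = 0 → T_B = 0.595479·T_A.
ΣF_y = 0: T_A·sin69° + T_B·sin53° = 170.
Substitute: T_A·(0.93358 + 0.595479·0.798636) = 170 → T_A = 120.64 ≈ 120.6 N.
Then T_B = 0.595479 × 120.64 = 71.84 N.

T_A = 120.6 N, T_B = 71.84 N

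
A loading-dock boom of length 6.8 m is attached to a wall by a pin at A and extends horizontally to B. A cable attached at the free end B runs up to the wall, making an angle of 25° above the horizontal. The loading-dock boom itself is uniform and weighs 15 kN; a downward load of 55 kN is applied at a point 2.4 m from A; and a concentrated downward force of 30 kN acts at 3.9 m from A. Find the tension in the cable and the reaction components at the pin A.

T = 104.4 kN, A_x = 94.61 kN, A_y = 55.88 kN

ΣM about A: T·sin25°·6.8 − 15·3.4 − 55·2.4 − 30·3.9 = 0 → T = 300/(6.8·0.422618) = 104.391 ≈ 104.4 kN.
ΣF_x = 0: A_x − T·cos25° = 0 → A_x = 104.391 × 0.906308 = 94.61 kN.
ΣF_y = 0: A_y + T·sin25° − 15 − 55 − 30 = 0 → A_y = 100 − 104.391 × 0.422618 = 55.88 kN.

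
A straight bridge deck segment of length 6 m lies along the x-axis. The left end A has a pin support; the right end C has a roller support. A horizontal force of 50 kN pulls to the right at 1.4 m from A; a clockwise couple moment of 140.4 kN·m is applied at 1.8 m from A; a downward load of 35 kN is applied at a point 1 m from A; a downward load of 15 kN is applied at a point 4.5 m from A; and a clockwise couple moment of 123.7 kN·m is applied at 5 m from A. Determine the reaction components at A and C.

Moments about A: C_y·6 − 140.4 − 35·1 − 15·4.5 − 123.7 = 0 → C_y = 366.6/6 = 61.10 kN.
ΣF_y = 0: A_y + 61.1 − 35 − 15 = 0 → A_y = -11.10 kN.
ΣF_x = 0: A_x + 50 = 0 → A_x = -50.00 kN.

A_x = -50.00 kN, A_y = -11.10 kN, C_y = 61.10 kN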